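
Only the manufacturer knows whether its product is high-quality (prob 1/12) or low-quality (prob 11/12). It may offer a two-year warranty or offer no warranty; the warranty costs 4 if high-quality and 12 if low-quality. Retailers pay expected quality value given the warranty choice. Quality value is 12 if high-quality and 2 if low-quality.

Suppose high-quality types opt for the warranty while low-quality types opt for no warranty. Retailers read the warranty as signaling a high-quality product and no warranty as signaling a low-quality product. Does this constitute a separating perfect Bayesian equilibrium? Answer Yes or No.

Yes

Under these beliefs, the warranty earns price 12 and no warranty earns price 2.
high-quality: the warranty nets 12 − 4 = 8; no warranty nets 2. high-quality prefers the warranty.
low-quality: the warranty nets 12 − 12 = 0; no warranty nets 2. low-quality prefers no warranty.
Neither type deviates, so the separating profile is an equilibrium.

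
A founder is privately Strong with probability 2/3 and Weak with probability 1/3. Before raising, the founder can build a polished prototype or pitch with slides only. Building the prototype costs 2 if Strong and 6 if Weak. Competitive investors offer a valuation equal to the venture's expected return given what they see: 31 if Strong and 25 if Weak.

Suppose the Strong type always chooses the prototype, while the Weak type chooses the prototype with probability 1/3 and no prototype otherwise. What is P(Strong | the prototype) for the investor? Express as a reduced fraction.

P(the prototype) = (2/3)·1 + (1/3)·(1/3) = 7/9.
By Bayes' rule, P(Strong | the prototype) = (2/3) / (7/9) = 6/7.

6/7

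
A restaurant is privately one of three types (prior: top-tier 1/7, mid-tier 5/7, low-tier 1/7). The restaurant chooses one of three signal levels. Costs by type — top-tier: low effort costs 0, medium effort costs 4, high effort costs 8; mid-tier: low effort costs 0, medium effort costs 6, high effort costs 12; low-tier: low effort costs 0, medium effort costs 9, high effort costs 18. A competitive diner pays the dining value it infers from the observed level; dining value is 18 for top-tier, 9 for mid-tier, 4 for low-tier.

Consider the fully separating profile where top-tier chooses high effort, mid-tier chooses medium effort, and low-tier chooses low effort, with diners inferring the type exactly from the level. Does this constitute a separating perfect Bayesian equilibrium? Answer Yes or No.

Separating price premiums: high effort → 18, medium effort → 9, low effort → 4.
top-tier (assigned high effort): low effort: 4 − 0 = 4; medium effort: 9 − 4 = 5; high effort: 18 − 8 = 10. top-tier stays.
mid-tier (assigned medium effort): low effort: 4 − 0 = 4; medium effort: 9 − 6 = 3; high effort: 18 − 12 = 6. mid-tier prefers high effort.
low-tier (assigned low effort): low effort: 4 − 0 = 4; medium effort: 9 − 9 = 0; high effort: 18 − 18 = 0. low-tier stays.
At least one type deviates; the separating profile fails.

No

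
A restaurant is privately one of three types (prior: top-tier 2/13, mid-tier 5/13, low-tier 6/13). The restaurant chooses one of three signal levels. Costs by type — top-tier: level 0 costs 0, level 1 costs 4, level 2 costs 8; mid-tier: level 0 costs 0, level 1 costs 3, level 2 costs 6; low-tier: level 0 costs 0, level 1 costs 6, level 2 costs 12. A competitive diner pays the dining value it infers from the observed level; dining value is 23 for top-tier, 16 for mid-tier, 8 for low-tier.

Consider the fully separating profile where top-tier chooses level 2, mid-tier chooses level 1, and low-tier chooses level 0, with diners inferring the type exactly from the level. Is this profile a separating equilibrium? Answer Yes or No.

No

Separating price premiums: level 2 → 23, level 1 → 16, level 0 → 8.
top-tier (assigned level 2): level 0: 8 − 0 = 8; level 1: 16 − 4 = 12; level 2: 23 − 8 = 15. top-tier stays.
mid-tier (assigned level 1): level 0: 8 − 0 = 8; level 1: 16 − 3 = 13; level 2: 23 − 6 = 17. mid-tier prefers level 2.
low-tier (assigned level 0): level 0: 8 − 0 = 8; level 1: 16 − 6 = 10; level 2: 23 − 12 = 11. low-tier prefers level 2.
At least one type deviates; the separating profile fails.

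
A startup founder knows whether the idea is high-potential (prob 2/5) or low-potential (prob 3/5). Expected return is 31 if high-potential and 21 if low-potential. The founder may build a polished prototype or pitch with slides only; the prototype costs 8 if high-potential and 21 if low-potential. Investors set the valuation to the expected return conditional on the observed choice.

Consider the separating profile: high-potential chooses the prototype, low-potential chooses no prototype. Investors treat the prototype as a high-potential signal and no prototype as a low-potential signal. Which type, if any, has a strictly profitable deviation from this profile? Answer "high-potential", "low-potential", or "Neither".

Neither

The prototype pays 31; no prototype pays 21.
high-potential: assigned the prototype, nets 31 − 8 = 23; deviating to no prototype nets 21.
low-potential: assigned no prototype, nets 21; deviating to the prototype nets 31 − 21 = 10.
Both types strictly prefer their assigned action; no profitable deviation.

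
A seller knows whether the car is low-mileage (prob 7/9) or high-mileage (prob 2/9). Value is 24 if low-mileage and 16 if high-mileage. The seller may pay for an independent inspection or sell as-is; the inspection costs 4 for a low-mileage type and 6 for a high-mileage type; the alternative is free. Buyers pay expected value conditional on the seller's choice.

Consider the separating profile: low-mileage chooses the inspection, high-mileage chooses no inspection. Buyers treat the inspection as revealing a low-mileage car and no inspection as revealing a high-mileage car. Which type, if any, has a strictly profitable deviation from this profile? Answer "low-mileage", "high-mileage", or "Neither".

The inspection pays 24; no inspection pays 16.
low-mileage: assigned the inspection, nets 24 − 4 = 20; deviating to no inspection nets 16.
high-mileage: assigned no inspection, nets 16; deviating to the inspection nets 24 − 6 = 18.
The high-mileage type gains 2 by deviating.

high-mileage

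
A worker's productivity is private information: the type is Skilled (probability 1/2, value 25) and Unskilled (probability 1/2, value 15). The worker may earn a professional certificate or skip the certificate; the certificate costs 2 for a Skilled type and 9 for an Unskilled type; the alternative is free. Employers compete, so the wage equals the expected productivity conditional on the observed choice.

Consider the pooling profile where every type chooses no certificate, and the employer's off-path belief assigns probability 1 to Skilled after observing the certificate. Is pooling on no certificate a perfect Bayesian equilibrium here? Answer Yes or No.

On path, the employer holds the prior and pays 1/2·25 + 1/2·15 = 20. Off path (the certificate), believing Skilled, it pays 25.
Skilled: no certificate nets 20; the certificate nets 25 − 2 = 23. Skilled would deviate.
Unskilled: no certificate nets 20; the certificate nets 25 − 9 = 16. Unskilled stays.
A type deviates, so pooling fails.

No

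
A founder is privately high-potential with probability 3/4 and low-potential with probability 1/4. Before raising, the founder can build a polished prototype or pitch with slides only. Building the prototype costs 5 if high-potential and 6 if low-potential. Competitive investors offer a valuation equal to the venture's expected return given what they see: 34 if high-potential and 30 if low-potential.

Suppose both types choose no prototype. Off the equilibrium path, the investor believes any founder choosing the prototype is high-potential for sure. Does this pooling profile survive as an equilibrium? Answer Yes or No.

Yes

On path, the investor holds the prior and pays 3/4·34 + 1/4·30 = 33. Off path (the prototype), believing high-potential, it pays 34.
high-potential: no prototype nets 33; the prototype nets 34 − 5 = 29. high-potential stays.
low-potential: no prototype nets 33; the prototype nets 34 − 6 = 28. low-potential stays.
No type deviates, so pooling is sustained.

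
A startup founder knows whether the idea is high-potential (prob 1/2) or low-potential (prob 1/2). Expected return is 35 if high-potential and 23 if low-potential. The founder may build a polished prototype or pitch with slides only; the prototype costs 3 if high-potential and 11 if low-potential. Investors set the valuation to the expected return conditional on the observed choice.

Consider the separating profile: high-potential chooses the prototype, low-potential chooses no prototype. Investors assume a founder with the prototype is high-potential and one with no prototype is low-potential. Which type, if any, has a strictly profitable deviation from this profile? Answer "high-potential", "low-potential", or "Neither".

The prototype pays 35; no prototype pays 23.
high-potential: assigned the prototype, nets 35 − 3 = 32; deviating to no prototype nets 23.
low-potential: assigned no prototype, nets 23; deviating to the prototype nets 35 − 11 = 24.
The low-potential type gains 1 by deviating.

low-potential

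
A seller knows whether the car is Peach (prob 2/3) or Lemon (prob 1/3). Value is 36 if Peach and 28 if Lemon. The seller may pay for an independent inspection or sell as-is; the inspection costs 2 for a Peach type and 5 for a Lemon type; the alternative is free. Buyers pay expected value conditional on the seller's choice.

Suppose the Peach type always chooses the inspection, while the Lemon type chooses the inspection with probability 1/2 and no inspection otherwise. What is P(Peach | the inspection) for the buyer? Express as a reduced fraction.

P(the inspection) = (2/3)·1 + (1/3)·(1/2) = 5/6.
By Bayes' rule, P(Peach | the inspection) = (2/3) / (5/6) = 4/5.

4/5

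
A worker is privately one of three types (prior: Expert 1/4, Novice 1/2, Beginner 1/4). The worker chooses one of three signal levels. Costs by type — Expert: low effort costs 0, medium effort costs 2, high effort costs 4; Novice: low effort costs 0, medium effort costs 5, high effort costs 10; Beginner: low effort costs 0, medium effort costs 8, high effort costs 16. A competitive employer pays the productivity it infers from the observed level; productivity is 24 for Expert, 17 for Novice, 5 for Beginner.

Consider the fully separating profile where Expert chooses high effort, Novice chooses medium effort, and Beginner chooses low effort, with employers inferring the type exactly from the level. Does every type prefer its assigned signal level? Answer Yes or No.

No

Separating wages: high effort → 24, medium effort → 17, low effort → 5.
Expert (assigned high effort): low effort: 5 − 0 = 5; medium effort: 17 − 2 = 15; high effort: 24 − 4 = 20. Expert stays.
Novice (assigned medium effort): low effort: 5 − 0 = 5; medium effort: 17 − 5 = 12; high effort: 24 − 10 = 14. Novice prefers high effort.
Beginner (assigned low effort): low effort: 5 − 0 = 5; medium effort: 17 − 8 = 9; high effort: 24 − 16 = 8. Beginner prefers medium effort.
At least one type deviates; the separating profile fails.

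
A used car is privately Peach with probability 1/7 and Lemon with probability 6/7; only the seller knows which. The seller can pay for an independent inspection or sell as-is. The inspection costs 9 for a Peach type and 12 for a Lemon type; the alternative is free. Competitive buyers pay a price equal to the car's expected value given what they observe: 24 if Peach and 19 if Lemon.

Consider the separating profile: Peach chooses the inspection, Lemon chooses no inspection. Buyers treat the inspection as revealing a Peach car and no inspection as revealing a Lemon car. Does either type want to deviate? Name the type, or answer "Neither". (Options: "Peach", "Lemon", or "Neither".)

The inspection pays 24; no inspection pays 19.
Peach: assigned the inspection, nets 24 − 9 = 15; deviating to no inspection nets 19.
Lemon: assigned no inspection, nets 19; deviating to the inspection nets 24 − 12 = 12.
The Peach type gains 4 by deviating.

Peach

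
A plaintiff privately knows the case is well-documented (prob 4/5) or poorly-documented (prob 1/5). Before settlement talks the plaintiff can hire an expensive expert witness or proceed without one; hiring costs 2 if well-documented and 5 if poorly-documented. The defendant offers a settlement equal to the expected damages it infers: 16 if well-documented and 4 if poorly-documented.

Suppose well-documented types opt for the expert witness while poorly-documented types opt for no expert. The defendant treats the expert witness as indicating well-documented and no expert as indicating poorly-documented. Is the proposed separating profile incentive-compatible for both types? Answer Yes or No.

Under these beliefs, the expert witness earns settlement 16 and no expert earns settlement 4.
well-documented: the expert witness nets 16 − 2 = 14; no expert nets 4. well-documented prefers the expert witness.
poorly-documented: the expert witness nets 16 − 5 = 11; no expert nets 4. poorly-documented would deviate to the expert witness.
poorly-documented has a profitable deviation, so the profile is not an equilibrium.

No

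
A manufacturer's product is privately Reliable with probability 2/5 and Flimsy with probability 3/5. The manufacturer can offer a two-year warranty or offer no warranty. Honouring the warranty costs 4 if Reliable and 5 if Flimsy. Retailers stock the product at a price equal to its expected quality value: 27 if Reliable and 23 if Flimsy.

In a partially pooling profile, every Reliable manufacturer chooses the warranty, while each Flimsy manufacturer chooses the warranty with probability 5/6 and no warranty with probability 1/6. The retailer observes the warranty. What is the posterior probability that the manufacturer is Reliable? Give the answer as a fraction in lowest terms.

4/9

P(the warranty) = (2/5)·1 + (3/5)·(5/6) = 9/10.
By Bayes' rule, P(Reliable | the warranty) = (2/5) / (9/10) = 4/9.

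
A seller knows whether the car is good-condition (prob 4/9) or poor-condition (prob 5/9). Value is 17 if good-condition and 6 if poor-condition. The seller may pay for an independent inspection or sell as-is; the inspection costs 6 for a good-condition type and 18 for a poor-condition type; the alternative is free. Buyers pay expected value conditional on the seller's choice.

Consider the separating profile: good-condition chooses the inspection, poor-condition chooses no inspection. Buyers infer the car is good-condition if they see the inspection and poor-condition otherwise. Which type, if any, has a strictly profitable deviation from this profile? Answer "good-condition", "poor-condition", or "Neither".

Neither

The inspection pays 17; no inspection pays 6.
good-condition: assigned the inspection, nets 17 − 6 = 11; deviating to no inspection nets 6.
poor-condition: assigned no inspection, nets 6; deviating to the inspection nets 17 − 18 = -1.
Both types strictly prefer their assigned action; no profitable deviation.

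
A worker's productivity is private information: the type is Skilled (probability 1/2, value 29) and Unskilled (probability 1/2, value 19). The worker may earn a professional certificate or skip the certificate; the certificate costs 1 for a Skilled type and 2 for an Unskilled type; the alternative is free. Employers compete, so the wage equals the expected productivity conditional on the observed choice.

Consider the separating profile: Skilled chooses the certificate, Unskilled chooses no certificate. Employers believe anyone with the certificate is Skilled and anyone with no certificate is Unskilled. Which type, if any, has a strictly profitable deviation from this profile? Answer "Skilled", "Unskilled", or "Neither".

The certificate pays 29; no certificate pays 19.
Skilled: assigned the certificate, nets 29 − 1 = 28; deviating to no certificate nets 19.
Unskilled: assigned no certificate, nets 19; deviating to the certificate nets 29 − 2 = 27.
The Unskilled type gains 8 by deviating.

Unskilled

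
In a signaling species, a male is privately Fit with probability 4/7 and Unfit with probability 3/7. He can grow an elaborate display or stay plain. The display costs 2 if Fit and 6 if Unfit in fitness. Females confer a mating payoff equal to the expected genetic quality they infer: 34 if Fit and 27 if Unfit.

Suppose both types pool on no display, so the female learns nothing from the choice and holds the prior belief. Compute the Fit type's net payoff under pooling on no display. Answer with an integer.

Pooled mating payoff = 4/7·34 + 3/7·27 = 31.
Fit pays no cost for no display, so net payoff = 31.

31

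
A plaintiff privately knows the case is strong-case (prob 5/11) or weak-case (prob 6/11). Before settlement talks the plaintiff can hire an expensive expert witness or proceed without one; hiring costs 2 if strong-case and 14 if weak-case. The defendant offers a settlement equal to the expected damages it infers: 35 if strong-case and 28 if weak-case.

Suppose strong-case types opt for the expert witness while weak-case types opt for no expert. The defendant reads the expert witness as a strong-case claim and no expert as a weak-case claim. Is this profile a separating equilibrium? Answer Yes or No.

Under these beliefs, the expert witness earns settlement 35 and no expert earns settlement 28.
strong-case: the expert witness nets 35 − 2 = 33; no expert nets 28. strong-case prefers the expert witness.
weak-case: the expert witness nets 35 − 14 = 21; no expert nets 28. weak-case prefers no expert.
Neither type deviates, so the separating profile is an equilibrium.

Yes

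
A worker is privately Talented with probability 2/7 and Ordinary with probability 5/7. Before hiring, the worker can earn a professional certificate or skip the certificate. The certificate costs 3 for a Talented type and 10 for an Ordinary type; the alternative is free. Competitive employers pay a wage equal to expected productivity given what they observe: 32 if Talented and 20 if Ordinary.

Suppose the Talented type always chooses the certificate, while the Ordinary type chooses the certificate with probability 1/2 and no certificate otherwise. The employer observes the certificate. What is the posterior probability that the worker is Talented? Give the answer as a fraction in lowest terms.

P(the certificate) = (2/7)·1 + (5/7)·(1/2) = 9/14.
By Bayes' rule, P(Talented | the certificate) = (2/7) / (9/14) = 4/9.

4/9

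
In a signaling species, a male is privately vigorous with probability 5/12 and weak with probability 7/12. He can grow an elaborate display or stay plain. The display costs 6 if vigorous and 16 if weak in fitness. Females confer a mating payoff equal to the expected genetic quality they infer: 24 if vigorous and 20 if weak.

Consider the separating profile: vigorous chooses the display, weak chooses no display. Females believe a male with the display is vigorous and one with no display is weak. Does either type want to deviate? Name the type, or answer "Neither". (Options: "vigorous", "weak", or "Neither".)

The display pays 24; no display pays 20.
vigorous: assigned the display, nets 24 − 6 = 18; deviating to no display nets 20.
weak: assigned no display, nets 20; deviating to the display nets 24 − 16 = 8.
The vigorous type gains 2 by deviating.

vigorous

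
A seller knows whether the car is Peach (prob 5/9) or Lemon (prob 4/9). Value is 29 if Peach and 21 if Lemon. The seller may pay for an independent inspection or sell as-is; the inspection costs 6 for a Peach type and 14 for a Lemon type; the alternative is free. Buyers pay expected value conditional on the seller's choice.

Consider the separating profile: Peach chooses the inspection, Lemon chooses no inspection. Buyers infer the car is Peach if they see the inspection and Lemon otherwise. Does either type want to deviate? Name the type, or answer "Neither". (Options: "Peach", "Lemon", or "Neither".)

The inspection pays 29; no inspection pays 21.
Peach: assigned the inspection, nets 29 − 6 = 23; deviating to no inspection nets 21.
Lemon: assigned no inspection, nets 21; deviating to the inspection nets 29 − 14 = 15.
Both types strictly prefer their assigned action; no profitable deviation.

Neither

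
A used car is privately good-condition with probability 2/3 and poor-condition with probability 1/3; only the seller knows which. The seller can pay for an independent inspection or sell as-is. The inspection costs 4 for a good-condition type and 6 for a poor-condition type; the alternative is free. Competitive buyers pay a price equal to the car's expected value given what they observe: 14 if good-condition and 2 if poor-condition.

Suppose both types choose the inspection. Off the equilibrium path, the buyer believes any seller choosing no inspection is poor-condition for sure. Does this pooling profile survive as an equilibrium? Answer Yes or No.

On path, the buyer holds the prior and pays 2/3·14 + 1/3·2 = 10. Off path (no inspection), believing poor-condition, it pays 2.
good-condition: the inspection nets 10 − 4 = 6; no inspection nets 2. good-condition stays.
poor-condition: the inspection nets 10 − 6 = 4; no inspection nets 2. poor-condition stays.
No type deviates, so pooling is sustained.

Yes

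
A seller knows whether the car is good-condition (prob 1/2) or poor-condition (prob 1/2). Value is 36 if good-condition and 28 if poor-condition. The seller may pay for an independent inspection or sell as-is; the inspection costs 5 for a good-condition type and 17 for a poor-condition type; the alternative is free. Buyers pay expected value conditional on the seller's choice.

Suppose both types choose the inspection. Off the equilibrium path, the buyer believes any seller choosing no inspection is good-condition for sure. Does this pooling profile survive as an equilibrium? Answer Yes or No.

No

On path, the buyer holds the prior and pays 1/2·36 + 1/2·28 = 32. Off path (no inspection), believing good-condition, it pays 36.
good-condition: the inspection nets 32 − 5 = 27; no inspection nets 36. good-condition would deviate.
poor-condition: the inspection nets 32 − 17 = 15; no inspection nets 36. poor-condition would deviate.
A type deviates, so pooling fails.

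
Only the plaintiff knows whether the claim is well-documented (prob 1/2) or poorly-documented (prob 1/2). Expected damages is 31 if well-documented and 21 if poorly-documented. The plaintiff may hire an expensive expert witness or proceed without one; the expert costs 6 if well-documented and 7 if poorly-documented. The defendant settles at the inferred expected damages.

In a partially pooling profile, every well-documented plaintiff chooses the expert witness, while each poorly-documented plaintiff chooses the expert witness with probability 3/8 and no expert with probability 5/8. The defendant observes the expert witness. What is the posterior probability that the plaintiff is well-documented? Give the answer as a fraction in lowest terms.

8/11

P(the expert witness) = (1/2)·1 + (1/2)·(3/8) = 11/16.
By Bayes' rule, P(well-documented | the expert witness) = (1/2) / (11/16) = 8/11.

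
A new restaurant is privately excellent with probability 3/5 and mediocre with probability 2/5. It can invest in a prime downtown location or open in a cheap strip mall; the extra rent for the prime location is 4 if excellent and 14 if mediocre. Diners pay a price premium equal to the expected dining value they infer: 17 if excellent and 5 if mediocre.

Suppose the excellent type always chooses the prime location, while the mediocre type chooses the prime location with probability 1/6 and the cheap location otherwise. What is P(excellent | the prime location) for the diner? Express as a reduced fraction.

P(the prime location) = (3/5)·1 + (2/5)·(1/6) = 2/3.
By Bayes' rule, P(excellent | the prime location) = (3/5) / (2/3) = 9/10.

9/10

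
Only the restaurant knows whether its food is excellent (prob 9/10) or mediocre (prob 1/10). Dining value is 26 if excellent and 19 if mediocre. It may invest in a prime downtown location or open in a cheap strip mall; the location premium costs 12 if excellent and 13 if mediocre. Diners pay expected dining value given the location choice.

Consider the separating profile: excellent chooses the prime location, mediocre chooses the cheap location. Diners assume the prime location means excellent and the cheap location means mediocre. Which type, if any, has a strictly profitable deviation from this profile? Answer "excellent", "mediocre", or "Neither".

excellent

The prime location pays 26; the cheap location pays 19.
excellent: assigned the prime location, nets 26 − 12 = 14; deviating to the cheap location nets 19.
mediocre: assigned the cheap location, nets 19; deviating to the prime location nets 26 − 13 = 13.
The excellent type gains 5 by deviating.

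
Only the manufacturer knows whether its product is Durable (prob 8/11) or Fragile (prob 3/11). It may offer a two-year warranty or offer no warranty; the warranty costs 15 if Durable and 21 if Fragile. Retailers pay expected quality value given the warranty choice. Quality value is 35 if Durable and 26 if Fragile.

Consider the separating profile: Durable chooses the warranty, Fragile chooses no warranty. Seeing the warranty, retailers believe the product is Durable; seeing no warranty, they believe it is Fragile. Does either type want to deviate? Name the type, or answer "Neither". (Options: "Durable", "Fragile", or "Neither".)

The warranty pays 35; no warranty pays 26.
Durable: assigned the warranty, nets 35 − 15 = 20; deviating to no warranty nets 26.
Fragile: assigned no warranty, nets 26; deviating to the warranty nets 35 − 21 = 14.
The Durable type gains 6 by deviating.

Durable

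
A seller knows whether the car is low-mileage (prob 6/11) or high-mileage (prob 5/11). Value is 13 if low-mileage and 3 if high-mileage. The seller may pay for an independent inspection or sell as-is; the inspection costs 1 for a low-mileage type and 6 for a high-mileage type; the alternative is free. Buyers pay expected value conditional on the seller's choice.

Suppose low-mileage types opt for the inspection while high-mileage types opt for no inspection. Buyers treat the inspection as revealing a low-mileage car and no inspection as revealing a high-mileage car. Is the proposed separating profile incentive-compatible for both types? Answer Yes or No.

Under these beliefs, the inspection earns price 13 and no inspection earns price 3.
low-mileage: the inspection nets 13 − 1 = 12; no inspection nets 3. low-mileage prefers the inspection.
high-mileage: the inspection nets 13 − 6 = 7; no inspection nets 3. high-mileage would deviate to the inspection.
high-mileage has a profitable deviation, so the profile is not an equilibrium.

No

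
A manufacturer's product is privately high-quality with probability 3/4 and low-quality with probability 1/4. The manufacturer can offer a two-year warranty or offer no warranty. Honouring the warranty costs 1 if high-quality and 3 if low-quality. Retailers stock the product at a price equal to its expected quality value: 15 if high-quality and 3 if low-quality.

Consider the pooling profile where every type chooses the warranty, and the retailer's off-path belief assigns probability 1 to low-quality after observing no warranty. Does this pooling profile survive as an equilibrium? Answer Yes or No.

Yes

On path, the retailer holds the prior and pays 3/4·15 + 1/4·3 = 12. Off path (no warranty), believing low-quality, it pays 3.
high-quality: the warranty nets 12 − 1 = 11; no warranty nets 3. high-quality stays.
low-quality: the warranty nets 12 − 3 = 9; no warranty nets 3. low-quality stays.
No type deviates, so pooling is sustained.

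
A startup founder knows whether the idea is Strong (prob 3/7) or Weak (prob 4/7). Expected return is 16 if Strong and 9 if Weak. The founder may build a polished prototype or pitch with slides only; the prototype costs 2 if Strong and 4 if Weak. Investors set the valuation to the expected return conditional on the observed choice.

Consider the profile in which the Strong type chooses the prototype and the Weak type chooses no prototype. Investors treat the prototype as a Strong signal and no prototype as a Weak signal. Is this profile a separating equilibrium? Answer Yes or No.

Under these beliefs, the prototype earns valuation 16 and no prototype earns valuation 9.
Strong: the prototype nets 16 − 2 = 14; no prototype nets 9. Strong prefers the prototype.
Weak: the prototype nets 16 − 4 = 12; no prototype nets 9. Weak would deviate to the prototype.
Weak has a profitable deviation, so the profile is not an equilibrium.

No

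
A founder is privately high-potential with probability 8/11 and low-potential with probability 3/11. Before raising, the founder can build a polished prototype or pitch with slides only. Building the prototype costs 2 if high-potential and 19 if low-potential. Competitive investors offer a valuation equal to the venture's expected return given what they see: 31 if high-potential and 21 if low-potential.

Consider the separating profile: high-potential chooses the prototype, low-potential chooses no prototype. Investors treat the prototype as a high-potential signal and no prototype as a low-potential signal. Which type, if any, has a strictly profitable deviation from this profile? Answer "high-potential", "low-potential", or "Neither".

The prototype pays 31; no prototype pays 21.
high-potential: assigned the prototype, nets 31 − 2 = 29; deviating to no prototype nets 21.
low-potential: assigned no prototype, nets 21; deviating to the prototype nets 31 − 19 = 12.
Both types strictly prefer their assigned action; no profitable deviation.

Neither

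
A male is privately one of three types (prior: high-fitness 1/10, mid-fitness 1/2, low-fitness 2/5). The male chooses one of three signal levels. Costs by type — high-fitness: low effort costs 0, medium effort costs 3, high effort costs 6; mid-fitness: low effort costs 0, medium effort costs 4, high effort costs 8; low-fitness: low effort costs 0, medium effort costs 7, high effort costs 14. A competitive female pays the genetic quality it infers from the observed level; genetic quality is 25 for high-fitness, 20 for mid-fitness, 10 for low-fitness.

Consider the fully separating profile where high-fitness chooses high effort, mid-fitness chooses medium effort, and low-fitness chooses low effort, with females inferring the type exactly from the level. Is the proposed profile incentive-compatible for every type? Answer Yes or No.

No

Separating mating payoffs: high effort → 25, medium effort → 20, low effort → 10.
high-fitness (assigned high effort): low effort: 10 − 0 = 10; medium effort: 20 − 3 = 17; high effort: 25 − 6 = 19. high-fitness stays.
mid-fitness (assigned medium effort): low effort: 10 − 0 = 10; medium effort: 20 − 4 = 16; high effort: 25 − 8 = 17. mid-fitness prefers high effort.
low-fitness (assigned low effort): low effort: 10 − 0 = 10; medium effort: 20 − 7 = 13; high effort: 25 − 14 = 11. low-fitness prefers medium effort.
At least one type deviates; the separating profile fails.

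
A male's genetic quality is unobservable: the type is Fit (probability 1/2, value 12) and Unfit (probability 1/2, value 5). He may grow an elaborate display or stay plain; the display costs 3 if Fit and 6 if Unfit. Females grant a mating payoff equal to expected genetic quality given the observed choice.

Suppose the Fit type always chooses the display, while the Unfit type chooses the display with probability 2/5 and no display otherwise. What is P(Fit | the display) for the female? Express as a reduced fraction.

P(the display) = (1/2)·1 + (1/2)·(2/5) = 7/10.
By Bayes' rule, P(Fit | the display) = (1/2) / (7/10) = 5/7.

5/7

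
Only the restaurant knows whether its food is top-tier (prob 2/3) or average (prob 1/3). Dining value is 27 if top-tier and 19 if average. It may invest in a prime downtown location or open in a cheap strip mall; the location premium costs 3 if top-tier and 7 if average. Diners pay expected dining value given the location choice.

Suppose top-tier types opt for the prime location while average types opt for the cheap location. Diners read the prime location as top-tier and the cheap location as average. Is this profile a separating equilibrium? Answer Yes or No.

Under these beliefs, the prime location earns price premium 27 and the cheap location earns price premium 19.
top-tier: the prime location nets 27 − 3 = 24; the cheap location nets 19. top-tier prefers the prime location.
average: the prime location nets 27 − 7 = 20; the cheap location nets 19. average would deviate to the prime location.
average has a profitable deviation, so the profile is not an equilibrium.

No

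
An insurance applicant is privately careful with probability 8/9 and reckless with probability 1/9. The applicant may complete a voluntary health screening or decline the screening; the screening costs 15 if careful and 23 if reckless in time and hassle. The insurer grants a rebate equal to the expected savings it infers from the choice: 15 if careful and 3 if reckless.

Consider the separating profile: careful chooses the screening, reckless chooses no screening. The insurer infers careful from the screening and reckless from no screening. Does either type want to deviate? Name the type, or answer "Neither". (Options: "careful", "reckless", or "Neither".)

The screening pays 15; no screening pays 3.
careful: assigned the screening, nets 15 − 15 = 0; deviating to no screening nets 3.
reckless: assigned no screening, nets 3; deviating to the screening nets 15 − 23 = -8.
The careful type gains 3 by deviating.

careful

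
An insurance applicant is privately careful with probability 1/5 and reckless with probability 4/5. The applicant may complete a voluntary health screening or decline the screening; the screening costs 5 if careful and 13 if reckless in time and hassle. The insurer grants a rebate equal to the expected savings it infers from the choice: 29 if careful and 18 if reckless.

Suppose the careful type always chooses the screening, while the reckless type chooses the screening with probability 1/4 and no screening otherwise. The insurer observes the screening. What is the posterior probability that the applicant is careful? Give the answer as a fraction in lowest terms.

1/2

P(the screening) = (1/5)·1 + (4/5)·(1/4) = 2/5.
By Bayes' rule, P(careful | the screening) = (1/5) / (2/5) = 1/2.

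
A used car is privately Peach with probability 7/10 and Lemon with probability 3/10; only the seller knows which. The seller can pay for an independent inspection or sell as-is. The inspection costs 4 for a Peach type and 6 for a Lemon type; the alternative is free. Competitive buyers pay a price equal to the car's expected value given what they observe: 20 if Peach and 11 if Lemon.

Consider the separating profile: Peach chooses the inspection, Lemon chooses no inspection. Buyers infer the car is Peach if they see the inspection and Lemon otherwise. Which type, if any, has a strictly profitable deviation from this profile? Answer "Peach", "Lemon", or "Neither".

Lemon

The inspection pays 20; no inspection pays 11.
Peach: assigned the inspection, nets 20 − 4 = 16; deviating to no inspection nets 11.
Lemon: assigned no inspection, nets 11; deviating to the inspection nets 20 − 6 = 14.
The Lemon type gains 3 by deviating.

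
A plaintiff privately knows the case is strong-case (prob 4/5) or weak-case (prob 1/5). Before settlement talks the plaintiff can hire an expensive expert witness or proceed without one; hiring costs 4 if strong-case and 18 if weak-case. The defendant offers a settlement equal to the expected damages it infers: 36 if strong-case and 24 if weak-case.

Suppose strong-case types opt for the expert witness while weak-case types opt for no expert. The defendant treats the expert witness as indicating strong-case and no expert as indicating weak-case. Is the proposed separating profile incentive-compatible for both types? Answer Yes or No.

Under these beliefs, the expert witness earns settlement 36 and no expert earns settlement 24.
strong-case: the expert witness nets 36 − 4 = 32; no expert nets 24. strong-case prefers the expert witness.
weak-case: the expert witness nets 36 − 18 = 18; no expert nets 24. weak-case prefers no expert.
Neither type deviates, so the separating profile is an equilibrium.

Yes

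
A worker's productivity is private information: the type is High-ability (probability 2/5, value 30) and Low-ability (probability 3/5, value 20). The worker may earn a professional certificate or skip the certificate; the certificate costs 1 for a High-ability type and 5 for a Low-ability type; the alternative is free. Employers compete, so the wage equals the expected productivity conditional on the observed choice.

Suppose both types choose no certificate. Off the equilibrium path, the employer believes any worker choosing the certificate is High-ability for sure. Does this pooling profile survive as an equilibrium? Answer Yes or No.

No

On path, the employer holds the prior and pays 2/5·30 + 3/5·20 = 24. Off path (the certificate), believing High-ability, it pays 30.
High-ability: no certificate nets 24; the certificate nets 30 − 1 = 29. High-ability would deviate.
Low-ability: no certificate nets 24; the certificate nets 30 − 5 = 25. Low-ability would deviate.
A type deviates, so pooling fails.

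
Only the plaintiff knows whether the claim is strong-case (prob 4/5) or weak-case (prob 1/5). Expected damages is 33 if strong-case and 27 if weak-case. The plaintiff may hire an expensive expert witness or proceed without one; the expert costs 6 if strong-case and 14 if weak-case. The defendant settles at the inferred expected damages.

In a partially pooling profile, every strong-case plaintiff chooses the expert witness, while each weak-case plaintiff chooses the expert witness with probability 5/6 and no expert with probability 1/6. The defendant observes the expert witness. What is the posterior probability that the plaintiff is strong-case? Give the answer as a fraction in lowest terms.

24/29

P(the expert witness) = (4/5)·1 + (1/5)·(5/6) = 29/30.
By Bayes' rule, P(strong-case | the expert witness) = (4/5) / (29/30) = 24/29.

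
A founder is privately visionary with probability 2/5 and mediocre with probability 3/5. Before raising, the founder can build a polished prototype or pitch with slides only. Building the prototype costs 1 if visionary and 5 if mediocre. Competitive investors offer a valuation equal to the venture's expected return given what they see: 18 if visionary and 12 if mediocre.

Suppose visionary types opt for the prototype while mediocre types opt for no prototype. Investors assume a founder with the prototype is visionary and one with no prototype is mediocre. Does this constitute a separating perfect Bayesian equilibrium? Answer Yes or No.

No

Under these beliefs, the prototype earns valuation 18 and no prototype earns valuation 12.
visionary: the prototype nets 18 − 1 = 17; no prototype nets 12. visionary prefers the prototype.
mediocre: the prototype nets 18 − 5 = 13; no prototype nets 12. mediocre would deviate to the prototype.
mediocre has a profitable deviation, so the profile is not an equilibrium.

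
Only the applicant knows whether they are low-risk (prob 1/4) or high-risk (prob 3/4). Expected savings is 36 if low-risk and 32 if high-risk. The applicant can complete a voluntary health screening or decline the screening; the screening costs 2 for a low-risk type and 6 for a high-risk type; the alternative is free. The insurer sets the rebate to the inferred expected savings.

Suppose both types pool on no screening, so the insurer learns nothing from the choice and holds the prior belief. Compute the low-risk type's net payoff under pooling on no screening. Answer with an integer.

Pooled rebate = 1/4·36 + 3/4·32 = 33.
low-risk pays no cost for no screening, so net payoff = 33.

33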